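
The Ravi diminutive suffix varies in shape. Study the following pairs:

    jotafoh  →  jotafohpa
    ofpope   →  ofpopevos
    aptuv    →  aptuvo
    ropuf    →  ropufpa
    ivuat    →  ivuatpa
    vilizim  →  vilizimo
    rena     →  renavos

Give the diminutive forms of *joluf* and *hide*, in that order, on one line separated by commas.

jolufpa, hidevos

The alternation tracks the final sound of the stem — -pa when the stem ends in a voiceless consonant (*jotafoh*, *ropuf*, *ivuat*); -o when the stem ends in a voiced consonant (*aptuv*, *vilizim*); -vos when the stem ends in a vowel (*ofpope*, *rena*).
*joluf*: final sound = /f/, a voiceless consonant → -pa → *jolufpa*.
*hide* — final sound /e/ (a vowel) → -vos → *hidevos*.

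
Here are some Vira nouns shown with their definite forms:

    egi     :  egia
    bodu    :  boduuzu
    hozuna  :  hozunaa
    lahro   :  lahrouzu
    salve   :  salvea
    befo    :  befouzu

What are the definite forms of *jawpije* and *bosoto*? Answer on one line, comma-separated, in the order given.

jawpijea, bosotouzu

The suffix is conditioned by the last vowel: -uzu when the last vowel of the stem is a rounded vowel (*bodu*, *lahro*, *befo*); -a when the last vowel of the stem is an unrounded vowel (*egi*, *hozuna*, *salve*).
*jawpije* — last vowel /e/ (an unrounded vowel) → -a → *jawpijea*.
The last vowel of *bosoto* is /o/, which is a rounded vowel, so the suffix is -uzu, giving *bosotouzu*.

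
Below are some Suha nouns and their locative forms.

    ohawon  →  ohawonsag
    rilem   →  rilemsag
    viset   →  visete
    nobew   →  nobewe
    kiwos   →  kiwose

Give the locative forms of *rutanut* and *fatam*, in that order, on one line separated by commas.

Looking at the final consonant of each stem: -sag when the stem ends in a nasal (*ohawon*, *rilem*); -e when the stem ends in a non-nasal consonant (*viset*, *nobew*, *kiwos*).
Since the final consonant of *rutanut* is /t/ (non-nasal), it takes -e, giving *rutanute*.
The final consonant of *fatam* is /m/, which is a nasal, so the suffix is -sag, giving *fatamsag*.

rutanute, fatamsag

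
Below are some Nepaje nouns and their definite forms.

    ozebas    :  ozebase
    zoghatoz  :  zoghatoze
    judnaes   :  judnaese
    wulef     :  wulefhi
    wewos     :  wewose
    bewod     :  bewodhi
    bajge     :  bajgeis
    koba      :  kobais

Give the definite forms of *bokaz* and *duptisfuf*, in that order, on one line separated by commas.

bokaze, duptisfufhi

The alternation tracks the final sound of the stem — -e when the stem ends in a sibilant (*ozebas*, *zoghatoz*, *judnaes*, *wewos*); -hi when the stem ends in a non-sibilant consonant (*wulef*, *bewod*); -is when the stem ends in a vowel (*bajge*, *koba*).
*bokaz* — final sound /z/ (a sibilant) → -e → *bokaze*.
The final sound of *duptisfuf* is /f/, which is a non-sibilant consonant, so the suffix is -hi, giving *duptisfufhi*.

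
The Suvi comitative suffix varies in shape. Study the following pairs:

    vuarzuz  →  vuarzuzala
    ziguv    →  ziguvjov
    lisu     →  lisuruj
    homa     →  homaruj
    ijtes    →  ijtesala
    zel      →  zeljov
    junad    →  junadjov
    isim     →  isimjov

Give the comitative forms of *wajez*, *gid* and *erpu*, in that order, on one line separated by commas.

wajezala, gidjov, erpuruj

The pattern is sibilance of the final sound: -ala when the stem ends in a sibilant (*vuarzuz*, *ijtes*); -jov when the stem ends in a non-sibilant consonant (*ziguv*, *zel*, *junad*, *isim*); -ruj when the stem ends in a vowel (*lisu*, *homa*).
*wajez*: final sound = /z/, a sibilant → -ala → *wajezala*.
The final sound of *gid* is /d/, which is a non-sibilant consonant, so the suffix is -jov, giving *gidjov*.
*erpu*: final sound = /u/, a vowel → -ruj → *erpuruj*.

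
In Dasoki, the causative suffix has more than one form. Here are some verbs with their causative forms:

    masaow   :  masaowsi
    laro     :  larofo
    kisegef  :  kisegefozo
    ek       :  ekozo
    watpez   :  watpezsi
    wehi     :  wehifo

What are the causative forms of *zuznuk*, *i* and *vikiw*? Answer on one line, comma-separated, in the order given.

zuznukozo, ifo, vikiwsi

Looking at the final sound of each stem: -ozo when the stem ends in a voiceless consonant (*kisegef*, *ek*); -si when the stem ends in a voiced consonant (*masaow*, *watpez*); -fo when the stem ends in a vowel (*laro*, *wehi*).
Since the final sound of *zuznuk* is /k/ (a voiceless consonant), it takes -ozo, giving *zuznukozo*.
Since the final sound of *i* is /i/ (a vowel), it takes -fo, giving *ifo*.
*vikiw*: final sound = /w/, a voiced consonant → -si → *vikiwsi*.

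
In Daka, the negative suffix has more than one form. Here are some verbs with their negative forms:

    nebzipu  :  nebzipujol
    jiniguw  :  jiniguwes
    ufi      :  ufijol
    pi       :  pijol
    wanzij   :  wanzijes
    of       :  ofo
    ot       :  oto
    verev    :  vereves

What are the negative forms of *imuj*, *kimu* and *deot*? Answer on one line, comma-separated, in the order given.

The alternation tracks the final sound of the stem — -o when the stem ends in a voiceless consonant (*of*, *ot*); -es when the stem ends in a voiced consonant (*jiniguw*, *wanzij*, *verev*); -jol when the stem ends in a vowel (*nebzipu*, *ufi*, *pi*).
*imuj*: final sound = /j/, a voiced consonant → -es → *imujes*.
*kimu* — final sound /u/ (a vowel) → -jol → *kimujol*.
*deot* — final sound /t/ (a voiceless consonant) → -o → *deoto*.

imujes, kimujol, deoto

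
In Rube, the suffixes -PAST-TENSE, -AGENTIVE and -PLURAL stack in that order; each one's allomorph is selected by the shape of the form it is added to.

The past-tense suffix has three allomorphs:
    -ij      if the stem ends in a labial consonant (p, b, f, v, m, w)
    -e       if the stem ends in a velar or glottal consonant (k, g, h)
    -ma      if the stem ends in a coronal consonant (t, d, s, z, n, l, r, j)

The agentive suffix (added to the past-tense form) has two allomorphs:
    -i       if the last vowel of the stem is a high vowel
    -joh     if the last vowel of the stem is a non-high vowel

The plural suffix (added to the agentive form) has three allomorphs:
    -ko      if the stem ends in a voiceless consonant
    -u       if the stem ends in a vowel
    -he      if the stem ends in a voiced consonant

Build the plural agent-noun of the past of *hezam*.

The final consonant of *hezam* is /m/, which is labial, so the past-tense suffix is -ij, giving *hezamij*.
The past-tense form *hezamij* — last vowel /i/ (a high vowel) → -i → *hezamiji*.
Since the final sound of the agentive form *hezamiji* is /i/ (a vowel), it takes -u, giving *hezamijiu*.

hezamijiu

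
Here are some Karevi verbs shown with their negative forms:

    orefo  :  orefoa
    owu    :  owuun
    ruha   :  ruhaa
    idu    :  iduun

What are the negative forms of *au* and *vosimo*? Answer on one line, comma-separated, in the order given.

The alternation tracks the last vowel of the stem — -un when the last vowel of the stem is a high vowel (*owu*, *idu*); -a when the last vowel of the stem is a non-high vowel (*orefo*, *ruha*).
*au*: last vowel = /u/, a high vowel → -un → *auun*.
*vosimo* — last vowel /o/ (a non-high vowel) → -a → *vosimoa*.

auun, vosimoa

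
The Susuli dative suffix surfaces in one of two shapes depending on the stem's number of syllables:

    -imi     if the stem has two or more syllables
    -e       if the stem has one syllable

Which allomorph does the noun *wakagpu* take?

*wakagpu* has 3 syllables, so the suffix is -imi.

-imi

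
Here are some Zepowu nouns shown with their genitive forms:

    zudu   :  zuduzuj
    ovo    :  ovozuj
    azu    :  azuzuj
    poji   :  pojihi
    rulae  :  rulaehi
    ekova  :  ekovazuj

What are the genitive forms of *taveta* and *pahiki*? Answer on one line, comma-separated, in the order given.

The suffix is conditioned by the last vowel: -hi when the last vowel of the stem is a front vowel (*poji*, *rulae*); -zuj when the last vowel of the stem is a back vowel (*zudu*, *ovo*, *azu*, *ekova*).
Since the last vowel of *taveta* is /a/ (a back vowel), it takes -zuj, giving *tavetazuj*.
The last vowel of *pahiki* is /i/, which is a front vowel, so the suffix is -hi, giving *pahikihi*.

tavetazuj, pahikihi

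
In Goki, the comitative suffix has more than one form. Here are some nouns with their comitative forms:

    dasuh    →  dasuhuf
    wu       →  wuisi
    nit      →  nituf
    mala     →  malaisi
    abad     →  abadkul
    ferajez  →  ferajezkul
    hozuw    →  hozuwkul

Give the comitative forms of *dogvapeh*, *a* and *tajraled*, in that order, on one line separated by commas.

dogvapehuf, aisi, tajraledkul

Looking at the final sound of each stem: -uf when the stem ends in a voiceless consonant (*dasuh*, *nit*); -kul when the stem ends in a voiced consonant (*abad*, *ferajez*, *hozuw*); -isi when the stem ends in a vowel (*wu*, *mala*).
The final sound of *dogvapeh* is /h/, which is a voiceless consonant, so the suffix is -uf, giving *dogvapehuf*.
*a* — final sound /a/ (a vowel) → -isi → *aisi*.
Since the final sound of *tajraled* is /d/ (a voiced consonant), it takes -kul, giving *tajraledkul*.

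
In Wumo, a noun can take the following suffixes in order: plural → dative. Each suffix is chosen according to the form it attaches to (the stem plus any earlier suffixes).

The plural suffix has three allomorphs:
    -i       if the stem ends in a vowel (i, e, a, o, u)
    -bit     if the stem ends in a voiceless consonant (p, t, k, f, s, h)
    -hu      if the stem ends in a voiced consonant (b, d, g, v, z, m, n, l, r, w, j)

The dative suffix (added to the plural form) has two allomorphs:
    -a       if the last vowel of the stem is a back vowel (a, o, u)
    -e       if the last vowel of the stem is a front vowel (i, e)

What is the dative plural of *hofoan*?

The final sound of *hofoan* is /n/, which is a voiced consonant, so the plural suffix is -hu, giving *hofoanhu*.
The last vowel of the plural form *hofoanhu* is /u/, which is a back vowel, so the dative suffix is -a, giving *hofoanhua*.

hofoanhua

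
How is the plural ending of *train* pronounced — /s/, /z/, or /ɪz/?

/z/

The stem *train* ends in a voiced non-sibilant sound.
The plural suffix surfaces as /ɪz/ after sibilants, /s/ after other voiceless consonants, and /z/ after other voiced sounds.
So the plural -s on *train* is pronounced /z/.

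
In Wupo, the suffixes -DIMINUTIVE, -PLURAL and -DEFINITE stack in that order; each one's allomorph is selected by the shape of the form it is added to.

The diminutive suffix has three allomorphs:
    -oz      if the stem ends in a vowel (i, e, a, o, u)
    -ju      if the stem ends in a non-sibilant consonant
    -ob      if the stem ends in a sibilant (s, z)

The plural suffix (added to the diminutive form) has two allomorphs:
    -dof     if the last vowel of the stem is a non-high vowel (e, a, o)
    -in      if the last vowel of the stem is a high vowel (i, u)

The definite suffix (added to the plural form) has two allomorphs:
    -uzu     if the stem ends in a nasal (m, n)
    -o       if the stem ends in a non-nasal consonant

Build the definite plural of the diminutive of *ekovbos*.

ekovbosobdofo

Since the final sound of *ekovbos* is /s/ (a sibilant), it takes -ob, giving *ekovbosob*.
The last vowel of the diminutive form *ekovbosob* is /o/, which is a non-high vowel, so the plural suffix is -dof, giving *ekovbosobdof*.
Since the final consonant of the plural form *ekovbosobdof* is /f/ (non-nasal), it takes -o, giving *ekovbosobdofo*.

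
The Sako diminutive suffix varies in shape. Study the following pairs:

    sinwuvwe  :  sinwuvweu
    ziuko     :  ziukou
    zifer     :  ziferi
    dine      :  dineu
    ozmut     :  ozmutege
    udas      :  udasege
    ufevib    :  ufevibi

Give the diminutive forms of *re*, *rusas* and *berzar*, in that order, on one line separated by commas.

reu, rusasege, berzari

The suffix is conditioned by the final sound: -ege when the stem ends in a voiceless consonant (*ozmut*, *udas*); -i when the stem ends in a voiced consonant (*zifer*, *ufevib*); -u when the stem ends in a vowel (*sinwuvwe*, *ziuko*, *dine*).
Since the final sound of *re* is /e/ (a vowel), it takes -u, giving *reu*.
Since the final sound of *rusas* is /s/ (a voiceless consonant), it takes -ege, giving *rusasege*.
*berzar* — final sound /r/ (a voiced consonant) → -i → *berzari*.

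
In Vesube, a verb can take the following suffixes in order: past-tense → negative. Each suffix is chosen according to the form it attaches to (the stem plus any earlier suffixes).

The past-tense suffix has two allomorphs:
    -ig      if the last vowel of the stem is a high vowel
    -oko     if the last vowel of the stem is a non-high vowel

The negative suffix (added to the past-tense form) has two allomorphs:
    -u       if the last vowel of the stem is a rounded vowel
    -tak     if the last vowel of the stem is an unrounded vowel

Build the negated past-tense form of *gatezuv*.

gatezuvigtak

The last vowel of *gatezuv* is /u/, which is a high vowel, so the past-tense suffix is -ig, giving *gatezuvig*.
Since the last vowel of the past-tense form *gatezuvig* is /i/ (an unrounded vowel), it takes -tak, giving *gatezuvigtak*.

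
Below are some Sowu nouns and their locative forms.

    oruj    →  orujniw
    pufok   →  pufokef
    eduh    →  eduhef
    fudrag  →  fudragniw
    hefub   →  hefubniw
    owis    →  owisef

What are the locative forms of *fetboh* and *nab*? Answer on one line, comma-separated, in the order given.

The pattern is voicing of the final consonant: -ef when the stem ends in a voiceless consonant (*pufok*, *eduh*, *owis*); -niw when the stem ends in a voiced consonant (*oruj*, *fudrag*, *hefub*).
*fetboh*: final consonant = /h/, voiceless → -ef → *fetbohef*.
*nab*: final consonant = /b/, voiced → -niw → *nabniw*.

fetbohef, nabniw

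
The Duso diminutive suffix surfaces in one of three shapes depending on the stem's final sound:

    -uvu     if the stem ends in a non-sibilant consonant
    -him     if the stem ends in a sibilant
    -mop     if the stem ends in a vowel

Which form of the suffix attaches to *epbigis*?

-him

*epbigis* — final sound /s/ (a sibilant) → -him.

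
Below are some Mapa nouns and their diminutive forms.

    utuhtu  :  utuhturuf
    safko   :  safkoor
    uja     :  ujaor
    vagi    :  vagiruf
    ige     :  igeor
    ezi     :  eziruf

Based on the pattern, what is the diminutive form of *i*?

iruf

The alternation tracks the last vowel of the stem — -ruf when the last vowel of the stem is a high vowel (*utuhtu*, *vagi*, *ezi*); -or when the last vowel of the stem is a non-high vowel (*safko*, *uja*, *ige*).
*i*: last vowel = /i/, a high vowel → -ruf → *iruf*.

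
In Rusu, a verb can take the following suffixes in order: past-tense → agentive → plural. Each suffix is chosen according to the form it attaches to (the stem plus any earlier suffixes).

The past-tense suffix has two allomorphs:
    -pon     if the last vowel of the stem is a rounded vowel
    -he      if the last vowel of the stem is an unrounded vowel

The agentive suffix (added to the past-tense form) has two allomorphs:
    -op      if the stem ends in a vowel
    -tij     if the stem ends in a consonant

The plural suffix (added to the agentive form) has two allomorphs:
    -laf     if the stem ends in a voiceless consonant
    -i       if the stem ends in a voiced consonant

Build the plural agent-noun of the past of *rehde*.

rehdeheoplaf

*rehde* — last vowel /e/ (an unrounded vowel) → -he → *rehdehe*.
The final sound of the past-tense form *rehdehe* is /e/, which is a vowel, so the agentive suffix is -op, giving *rehdeheop*.
The final consonant of the agentive form *rehdeheop* is /p/, which is voiceless, so the plural suffix is -laf, giving *rehdeheoplaf*.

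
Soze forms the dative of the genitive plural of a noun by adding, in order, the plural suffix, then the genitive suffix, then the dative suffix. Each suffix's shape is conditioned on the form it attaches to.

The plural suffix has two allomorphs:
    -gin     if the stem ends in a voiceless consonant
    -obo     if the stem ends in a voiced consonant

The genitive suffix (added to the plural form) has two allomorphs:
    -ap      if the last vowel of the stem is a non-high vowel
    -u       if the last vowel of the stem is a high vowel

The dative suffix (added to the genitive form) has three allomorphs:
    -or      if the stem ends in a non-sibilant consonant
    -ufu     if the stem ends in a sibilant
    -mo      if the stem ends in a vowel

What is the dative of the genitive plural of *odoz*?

*odoz* — final consonant /z/ (voiced) → -obo → *odozobo*.
The plural form *odozobo* — last vowel /o/ (a non-high vowel) → -ap → *odozoboap*.
The genitive form *odozoboap*: final sound = /p/, a non-sibilant consonant → -or → *odozoboapor*.

odozoboapor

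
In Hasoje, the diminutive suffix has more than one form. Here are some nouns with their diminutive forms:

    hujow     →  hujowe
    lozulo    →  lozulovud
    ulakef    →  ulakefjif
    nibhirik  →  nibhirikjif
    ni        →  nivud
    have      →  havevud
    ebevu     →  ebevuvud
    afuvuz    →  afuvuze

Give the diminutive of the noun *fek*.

The suffix is conditioned by the final sound: -jif when the stem ends in a voiceless consonant (*ulakef*, *nibhirik*); -e when the stem ends in a voiced consonant (*hujow*, *afuvuz*); -vud when the stem ends in a vowel (*lozulo*, *ni*, *have*, *ebevu*).
Since the final sound of *fek* is /k/ (a voiceless consonant), it takes -jif, giving *fekjif*.

fekjif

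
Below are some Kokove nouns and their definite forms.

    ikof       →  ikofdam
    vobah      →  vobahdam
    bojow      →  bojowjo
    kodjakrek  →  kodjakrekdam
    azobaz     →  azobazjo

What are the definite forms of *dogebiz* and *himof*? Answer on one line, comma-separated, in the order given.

The alternation tracks the final consonant of the stem — -dam when the stem ends in a voiceless consonant (*ikof*, *vobah*, *kodjakrek*); -jo when the stem ends in a voiced consonant (*bojow*, *azobaz*).
*dogebiz* — final consonant /z/ (voiced) → -jo → *dogebizjo*.
*himof*: final consonant = /f/, voiceless → -dam → *himofdam*.

dogebizjo, himofdam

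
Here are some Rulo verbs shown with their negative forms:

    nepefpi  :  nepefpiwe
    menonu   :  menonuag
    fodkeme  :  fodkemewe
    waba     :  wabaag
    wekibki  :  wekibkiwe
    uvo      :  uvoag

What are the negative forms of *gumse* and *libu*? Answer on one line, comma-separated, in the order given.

gumsewe, libuag

The suffix is conditioned by the last vowel: -we when the last vowel of the stem is a front vowel (*nepefpi*, *fodkeme*, *wekibki*); -ag when the last vowel of the stem is a back vowel (*menonu*, *waba*, *uvo*).
*gumse*: last vowel = /e/, a front vowel → -we → *gumsewe*.
The last vowel of *libu* is /u/, which is a back vowel, so the suffix is -ag, giving *libuag*.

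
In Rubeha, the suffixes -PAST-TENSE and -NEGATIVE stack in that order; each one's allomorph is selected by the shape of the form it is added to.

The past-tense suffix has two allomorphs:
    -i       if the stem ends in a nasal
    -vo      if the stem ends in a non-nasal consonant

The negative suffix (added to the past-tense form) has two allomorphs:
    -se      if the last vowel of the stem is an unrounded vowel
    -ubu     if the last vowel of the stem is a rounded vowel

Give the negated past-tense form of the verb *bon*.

bonise

*bon* — final consonant /n/ (a nasal) → -i → *boni*.
The past-tense form *boni*: last vowel = /i/, an unrounded vowel → -se → *bonise*.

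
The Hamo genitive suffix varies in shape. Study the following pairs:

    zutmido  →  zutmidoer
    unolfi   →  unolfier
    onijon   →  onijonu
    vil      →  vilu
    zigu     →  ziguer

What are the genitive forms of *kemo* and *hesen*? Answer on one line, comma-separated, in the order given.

Looking at the final sound of each stem: -u when the stem ends in a consonant (*onijon*, *vil*); -er when the stem ends in a vowel (*zutmido*, *unolfi*, *zigu*).
The final sound of *kemo* is /o/, which is a vowel, so the suffix is -er, giving *kemoer*.
*hesen*: final sound = /n/, a consonant → -u → *hesenu*.

kemoer, hesenu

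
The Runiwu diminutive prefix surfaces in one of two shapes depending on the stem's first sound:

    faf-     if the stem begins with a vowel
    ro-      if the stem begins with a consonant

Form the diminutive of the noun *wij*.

The first sound of *wij* is /w/, which is a consonant, so the prefix is ro-, giving *rowij*.

rowij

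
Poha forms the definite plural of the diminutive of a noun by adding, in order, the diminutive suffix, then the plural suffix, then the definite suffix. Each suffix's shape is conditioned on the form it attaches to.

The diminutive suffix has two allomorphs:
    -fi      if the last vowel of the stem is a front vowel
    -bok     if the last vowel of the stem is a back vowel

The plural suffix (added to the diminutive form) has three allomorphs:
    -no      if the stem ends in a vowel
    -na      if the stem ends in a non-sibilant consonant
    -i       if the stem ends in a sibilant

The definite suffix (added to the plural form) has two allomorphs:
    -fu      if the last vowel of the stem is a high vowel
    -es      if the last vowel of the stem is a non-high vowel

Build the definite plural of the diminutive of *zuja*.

zujaboknaes

The last vowel of *zuja* is /a/, which is a back vowel, so the diminutive suffix is -bok, giving *zujabok*.
The diminutive form *zujabok* — final sound /k/ (a non-sibilant consonant) → -na → *zujabokna*.
Since the last vowel of the plural form *zujabokna* is /a/ (a non-high vowel), it takes -es, giving *zujaboknaes*.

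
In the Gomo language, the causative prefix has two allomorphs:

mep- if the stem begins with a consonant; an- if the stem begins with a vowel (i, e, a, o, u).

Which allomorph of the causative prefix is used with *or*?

The first sound of *or* is /o/, which is a vowel, so the prefix is an-.

an-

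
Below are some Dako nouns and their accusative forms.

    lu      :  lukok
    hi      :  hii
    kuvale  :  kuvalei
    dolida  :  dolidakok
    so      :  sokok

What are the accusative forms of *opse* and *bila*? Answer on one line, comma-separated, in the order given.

Looking at the last vowel of each stem: -i when the last vowel of the stem is a front vowel (*hi*, *kuvale*); -kok when the last vowel of the stem is a back vowel (*lu*, *dolida*, *so*).
Since the last vowel of *opse* is /e/ (a front vowel), it takes -i, giving *opsei*.
*bila* — last vowel /a/ (a back vowel) → -kok → *bilakok*.

opsei, bilakok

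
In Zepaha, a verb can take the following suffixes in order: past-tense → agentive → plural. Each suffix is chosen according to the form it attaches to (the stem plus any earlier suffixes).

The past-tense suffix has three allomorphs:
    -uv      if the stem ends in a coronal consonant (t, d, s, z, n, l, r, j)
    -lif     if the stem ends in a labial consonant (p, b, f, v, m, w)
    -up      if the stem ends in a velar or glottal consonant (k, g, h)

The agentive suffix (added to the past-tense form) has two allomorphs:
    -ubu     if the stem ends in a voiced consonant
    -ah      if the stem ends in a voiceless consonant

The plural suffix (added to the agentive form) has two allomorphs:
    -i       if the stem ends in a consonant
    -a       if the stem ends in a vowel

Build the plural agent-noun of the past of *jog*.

jogupahi

The final consonant of *jog* is /g/, which is velar/glottal, so the past-tense suffix is -up, giving *jogup*.
The past-tense form *jogup*: final consonant = /p/, voiceless → -ah → *jogupah*.
The agentive form *jogupah*: final sound = /h/, a consonant → -i → *jogupahi*.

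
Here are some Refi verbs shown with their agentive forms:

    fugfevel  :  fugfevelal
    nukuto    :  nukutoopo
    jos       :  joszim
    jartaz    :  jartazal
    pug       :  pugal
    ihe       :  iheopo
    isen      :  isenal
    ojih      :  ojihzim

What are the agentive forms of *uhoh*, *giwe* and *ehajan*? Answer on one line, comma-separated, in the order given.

The pattern is voicing of the final sound: -zim when the stem ends in a voiceless consonant (*jos*, *ojih*); -al when the stem ends in a voiced consonant (*fugfevel*, *jartaz*, *pug*, *isen*); -opo when the stem ends in a vowel (*nukuto*, *ihe*).
The final sound of *uhoh* is /h/, which is a voiceless consonant, so the suffix is -zim, giving *uhohzim*.
*giwe* — final sound /e/ (a vowel) → -opo → *giweopo*.
*ehajan*: final sound = /n/, a voiced consonant → -al → *ehajanal*.

uhohzim, giweopo, ehajanal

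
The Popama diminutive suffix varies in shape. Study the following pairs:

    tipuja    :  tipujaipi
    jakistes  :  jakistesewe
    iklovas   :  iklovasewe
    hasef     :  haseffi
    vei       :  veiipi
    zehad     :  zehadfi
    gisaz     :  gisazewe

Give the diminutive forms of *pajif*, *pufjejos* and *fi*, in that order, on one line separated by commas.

Looking at the final sound of each stem: -ewe when the stem ends in a sibilant (*jakistes*, *iklovas*, *gisaz*); -fi when the stem ends in a non-sibilant consonant (*hasef*, *zehad*); -ipi when the stem ends in a vowel (*tipuja*, *vei*).
*pajif* — final sound /f/ (a non-sibilant consonant) → -fi → *pajiffi*.
*pufjejos*: final sound = /s/, a sibilant → -ewe → *pufjejosewe*.
*fi*: final sound = /i/, a vowel → -ipi → *fiipi*.

pajiffi, pufjejosewe, fiipi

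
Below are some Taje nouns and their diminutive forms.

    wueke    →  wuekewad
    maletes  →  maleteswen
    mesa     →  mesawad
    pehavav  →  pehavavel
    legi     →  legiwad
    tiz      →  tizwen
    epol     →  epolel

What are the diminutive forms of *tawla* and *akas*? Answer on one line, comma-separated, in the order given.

The suffix is conditioned by the final sound: -wen when the stem ends in a sibilant (*maletes*, *tiz*); -el when the stem ends in a non-sibilant consonant (*pehavav*, *epol*); -wad when the stem ends in a vowel (*wueke*, *mesa*, *legi*).
*tawla*: final sound = /a/, a vowel → -wad → *tawlawad*.
*akas*: final sound = /s/, a sibilant → -wen → *akaswen*.

tawlawad, akaswen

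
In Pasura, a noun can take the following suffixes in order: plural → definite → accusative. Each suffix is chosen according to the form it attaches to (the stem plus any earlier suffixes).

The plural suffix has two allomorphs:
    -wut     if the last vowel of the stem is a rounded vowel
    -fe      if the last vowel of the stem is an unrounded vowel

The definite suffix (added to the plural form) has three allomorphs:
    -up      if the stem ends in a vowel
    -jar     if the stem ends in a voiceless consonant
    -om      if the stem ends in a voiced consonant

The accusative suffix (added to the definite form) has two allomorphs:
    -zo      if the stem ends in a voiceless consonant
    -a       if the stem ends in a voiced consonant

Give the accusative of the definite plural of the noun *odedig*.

odedigfeupzo

Since the last vowel of *odedig* is /i/ (an unrounded vowel), it takes -fe, giving *odedigfe*.
The plural form *odedigfe*: final sound = /e/, a vowel → -up → *odedigfeup*.
The final consonant of the definite form *odedigfeup* is /p/, which is voiceless, so the accusative suffix is -zo, giving *odedigfeupzo*.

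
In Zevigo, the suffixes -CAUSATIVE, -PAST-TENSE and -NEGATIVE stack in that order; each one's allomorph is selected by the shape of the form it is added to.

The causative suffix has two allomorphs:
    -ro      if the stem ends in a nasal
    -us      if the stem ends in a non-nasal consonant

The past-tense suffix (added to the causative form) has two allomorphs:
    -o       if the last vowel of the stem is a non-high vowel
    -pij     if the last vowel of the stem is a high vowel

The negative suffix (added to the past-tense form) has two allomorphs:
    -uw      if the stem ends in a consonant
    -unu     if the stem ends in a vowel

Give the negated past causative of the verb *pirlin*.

pirlinroounu

Since the final consonant of *pirlin* is /n/ (a nasal), it takes -ro, giving *pirlinro*.
The causative form *pirlinro* — last vowel /o/ (a non-high vowel) → -o → *pirlinroo*.
The past-tense form *pirlinroo*: final sound = /o/, a vowel → -unu → *pirlinroounu*.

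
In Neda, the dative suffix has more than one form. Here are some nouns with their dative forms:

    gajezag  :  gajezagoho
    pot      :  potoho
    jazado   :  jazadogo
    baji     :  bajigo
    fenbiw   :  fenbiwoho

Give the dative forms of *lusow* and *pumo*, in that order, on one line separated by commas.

The alternation tracks the final sound of the stem — -oho when the stem ends in a consonant (*gajezag*, *pot*, *fenbiw*); -go when the stem ends in a vowel (*jazado*, *baji*).
*lusow*: final sound = /w/, a consonant → -oho → *lusowoho*.
Since the final sound of *pumo* is /o/ (a vowel), it takes -go, giving *pumogo*.

lusowoho, pumogo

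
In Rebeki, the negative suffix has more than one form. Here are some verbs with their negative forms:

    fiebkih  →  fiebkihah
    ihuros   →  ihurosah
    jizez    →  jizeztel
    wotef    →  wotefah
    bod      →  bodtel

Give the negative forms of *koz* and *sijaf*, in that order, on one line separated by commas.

koztel, sijafah

The pattern is voicing of the final consonant: -ah when the stem ends in a voiceless consonant (*fiebkih*, *ihuros*, *wotef*); -tel when the stem ends in a voiced consonant (*jizez*, *bod*).
*koz* — final consonant /z/ (voiced) → -tel → *koztel*.
*sijaf* — final consonant /f/ (voiceless) → -ah → *sijafah*.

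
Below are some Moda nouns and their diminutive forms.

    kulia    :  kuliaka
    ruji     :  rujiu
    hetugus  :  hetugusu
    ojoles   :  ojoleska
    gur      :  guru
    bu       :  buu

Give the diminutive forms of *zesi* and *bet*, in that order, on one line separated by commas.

zesiu, betka

The alternation tracks the last vowel of the stem — -u when the last vowel of the stem is a high vowel (*ruji*, *hetugus*, *gur*, *bu*); -ka when the last vowel of the stem is a non-high vowel (*kulia*, *ojoles*).
*zesi*: last vowel = /i/, a high vowel → -u → *zesiu*.
*bet*: last vowel = /e/, a non-high vowel → -ka → *betka*.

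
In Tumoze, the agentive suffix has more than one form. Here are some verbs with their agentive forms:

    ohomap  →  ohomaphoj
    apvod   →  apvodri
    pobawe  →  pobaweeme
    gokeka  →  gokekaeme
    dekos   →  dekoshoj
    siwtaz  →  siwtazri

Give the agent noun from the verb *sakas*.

sakashoj

The pattern is voicing of the final sound: -hoj when the stem ends in a voiceless consonant (*ohomap*, *dekos*); -ri when the stem ends in a voiced consonant (*apvod*, *siwtaz*); -eme when the stem ends in a vowel (*pobawe*, *gokeka*).
*sakas*: final sound = /s/, a voiceless consonant → -hoj → *sakashoj*.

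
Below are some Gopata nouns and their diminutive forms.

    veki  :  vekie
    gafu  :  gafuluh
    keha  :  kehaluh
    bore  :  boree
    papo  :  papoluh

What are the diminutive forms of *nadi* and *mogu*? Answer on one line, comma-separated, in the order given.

The pattern is front/back vowel harmony: -e when the last vowel of the stem is a front vowel (*veki*, *bore*); -luh when the last vowel of the stem is a back vowel (*gafu*, *keha*, *papo*).
*nadi* — last vowel /i/ (a front vowel) → -e → *nadie*.
*mogu* — last vowel /u/ (a back vowel) → -luh → *moguluh*.

nadie, moguluh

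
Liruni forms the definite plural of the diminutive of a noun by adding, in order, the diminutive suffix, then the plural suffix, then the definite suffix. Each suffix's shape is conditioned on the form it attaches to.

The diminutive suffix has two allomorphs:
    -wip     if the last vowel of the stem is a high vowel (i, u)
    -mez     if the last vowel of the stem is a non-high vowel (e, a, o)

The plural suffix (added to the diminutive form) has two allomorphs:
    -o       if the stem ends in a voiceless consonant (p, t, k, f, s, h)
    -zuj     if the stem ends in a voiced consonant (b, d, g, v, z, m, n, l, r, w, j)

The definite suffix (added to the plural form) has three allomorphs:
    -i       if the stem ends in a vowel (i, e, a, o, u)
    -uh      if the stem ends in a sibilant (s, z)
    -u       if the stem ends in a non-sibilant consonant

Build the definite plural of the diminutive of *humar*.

The last vowel of *humar* is /a/, which is a non-high vowel, so the diminutive suffix is -mez, giving *humarmez*.
The diminutive form *humarmez* — final consonant /z/ (voiced) → -zuj → *humarmezzuj*.
The plural form *humarmezzuj*: final sound = /j/, a non-sibilant consonant → -u → *humarmezzuju*.

humarmezzuju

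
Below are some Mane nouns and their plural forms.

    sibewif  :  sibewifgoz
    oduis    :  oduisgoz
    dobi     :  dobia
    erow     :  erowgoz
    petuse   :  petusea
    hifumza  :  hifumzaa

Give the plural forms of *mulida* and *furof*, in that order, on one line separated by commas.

mulidaa, furofgoz

The suffix is conditioned by the final sound: -goz when the stem ends in a consonant (*sibewif*, *oduis*, *erow*); -a when the stem ends in a vowel (*dobi*, *petuse*, *hifumza*).
Since the final sound of *mulida* is /a/ (a vowel), it takes -a, giving *mulidaa*.
*furof* — final sound /f/ (a consonant) → -goz → *furofgoz*.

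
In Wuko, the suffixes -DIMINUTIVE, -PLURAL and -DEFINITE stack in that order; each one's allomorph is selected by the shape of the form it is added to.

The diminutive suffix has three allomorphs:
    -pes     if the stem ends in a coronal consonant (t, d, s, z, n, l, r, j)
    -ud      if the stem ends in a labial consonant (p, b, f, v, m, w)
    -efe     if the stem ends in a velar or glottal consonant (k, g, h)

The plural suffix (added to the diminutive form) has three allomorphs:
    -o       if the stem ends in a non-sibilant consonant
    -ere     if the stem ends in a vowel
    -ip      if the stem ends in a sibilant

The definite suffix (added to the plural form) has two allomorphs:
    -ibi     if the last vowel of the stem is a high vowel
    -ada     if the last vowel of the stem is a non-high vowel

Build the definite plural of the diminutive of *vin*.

vinpesipibi

*vin* — final consonant /n/ (coronal) → -pes → *vinpes*.
The final sound of the diminutive form *vinpes* is /s/, which is a sibilant, so the plural suffix is -ip, giving *vinpesip*.
The last vowel of the plural form *vinpesip* is /i/, which is a high vowel, so the definite suffix is -ibi, giving *vinpesipibi*.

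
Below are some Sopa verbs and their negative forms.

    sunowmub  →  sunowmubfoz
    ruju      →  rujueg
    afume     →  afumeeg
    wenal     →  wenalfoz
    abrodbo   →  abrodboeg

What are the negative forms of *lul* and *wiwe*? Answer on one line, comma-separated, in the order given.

Looking at the final sound of each stem: -foz when the stem ends in a consonant (*sunowmub*, *wenal*); -eg when the stem ends in a vowel (*ruju*, *afume*, *abrodbo*).
*lul* — final sound /l/ (a consonant) → -foz → *lulfoz*.
The final sound of *wiwe* is /e/, which is a vowel, so the suffix is -eg, giving *wiweeg*.

lulfoz, wiweeg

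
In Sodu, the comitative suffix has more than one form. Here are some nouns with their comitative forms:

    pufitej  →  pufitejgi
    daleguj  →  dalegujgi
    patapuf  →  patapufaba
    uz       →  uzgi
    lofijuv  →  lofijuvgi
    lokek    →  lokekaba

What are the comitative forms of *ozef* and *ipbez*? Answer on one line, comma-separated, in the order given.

ozefaba, ipbezgi

Looking at the final consonant of each stem: -aba when the stem ends in a voiceless consonant (*patapuf*, *lokek*); -gi when the stem ends in a voiced consonant (*pufitej*, *daleguj*, *uz*, *lofijuv*).
Since the final consonant of *ozef* is /f/ (voiceless), it takes -aba, giving *ozefaba*.
*ipbez* — final consonant /z/ (voiced) → -gi → *ipbezgi*.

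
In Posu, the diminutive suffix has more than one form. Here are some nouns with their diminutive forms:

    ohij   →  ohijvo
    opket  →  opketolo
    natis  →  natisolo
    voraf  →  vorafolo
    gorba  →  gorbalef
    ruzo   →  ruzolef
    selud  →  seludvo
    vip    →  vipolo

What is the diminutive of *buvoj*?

The pattern is voicing of the final sound: -olo when the stem ends in a voiceless consonant (*opket*, *natis*, *voraf*, *vip*); -vo when the stem ends in a voiced consonant (*ohij*, *selud*); -lef when the stem ends in a vowel (*gorba*, *ruzo*).
The final sound of *buvoj* is /j/, which is a voiced consonant, so the suffix is -vo, giving *buvojvo*.

buvojvo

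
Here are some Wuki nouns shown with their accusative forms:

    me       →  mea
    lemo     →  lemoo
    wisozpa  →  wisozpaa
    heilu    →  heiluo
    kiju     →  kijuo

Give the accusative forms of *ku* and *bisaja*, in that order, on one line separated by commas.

The suffix is conditioned by the last vowel: -o when the last vowel of the stem is a rounded vowel (*lemo*, *heilu*, *kiju*); -a when the last vowel of the stem is an unrounded vowel (*me*, *wisozpa*).
The last vowel of *ku* is /u/, which is a rounded vowel, so the suffix is -o, giving *kuo*.
*bisaja*: last vowel = /a/, an unrounded vowel → -a → *bisajaa*.

kuo, bisajaa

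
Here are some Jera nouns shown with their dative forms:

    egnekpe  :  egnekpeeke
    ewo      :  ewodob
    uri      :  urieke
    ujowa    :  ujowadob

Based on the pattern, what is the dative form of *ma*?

Looking at the last vowel of each stem: -eke when the last vowel of the stem is a front vowel (*egnekpe*, *uri*); -dob when the last vowel of the stem is a back vowel (*ewo*, *ujowa*).
*ma* — last vowel /a/ (a back vowel) → -dob → *madob*.

madob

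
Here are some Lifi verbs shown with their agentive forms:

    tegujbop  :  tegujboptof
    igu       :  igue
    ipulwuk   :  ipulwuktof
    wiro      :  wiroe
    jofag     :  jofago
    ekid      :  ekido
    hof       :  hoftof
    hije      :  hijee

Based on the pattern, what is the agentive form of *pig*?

pigo

Looking at the final sound of each stem: -tof when the stem ends in a voiceless consonant (*tegujbop*, *ipulwuk*, *hof*); -o when the stem ends in a voiced consonant (*jofag*, *ekid*); -e when the stem ends in a vowel (*igu*, *wiro*, *hije*).
Since the final sound of *pig* is /g/ (a voiced consonant), it takes -o, giving *pigo*.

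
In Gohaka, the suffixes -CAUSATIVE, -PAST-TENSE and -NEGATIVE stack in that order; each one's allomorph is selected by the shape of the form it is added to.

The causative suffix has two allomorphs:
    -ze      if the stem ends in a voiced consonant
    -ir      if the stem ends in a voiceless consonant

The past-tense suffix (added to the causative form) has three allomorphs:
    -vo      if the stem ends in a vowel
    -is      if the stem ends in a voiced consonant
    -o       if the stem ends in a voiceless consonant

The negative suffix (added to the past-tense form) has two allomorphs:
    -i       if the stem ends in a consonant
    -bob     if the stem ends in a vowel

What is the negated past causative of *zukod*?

*zukod* — final consonant /d/ (voiced) → -ze → *zukodze*.
The causative form *zukodze* — final sound /e/ (a vowel) → -vo → *zukodzevo*.
The past-tense form *zukodzevo* — final sound /o/ (a vowel) → -bob → *zukodzevobob*.

zukodzevobob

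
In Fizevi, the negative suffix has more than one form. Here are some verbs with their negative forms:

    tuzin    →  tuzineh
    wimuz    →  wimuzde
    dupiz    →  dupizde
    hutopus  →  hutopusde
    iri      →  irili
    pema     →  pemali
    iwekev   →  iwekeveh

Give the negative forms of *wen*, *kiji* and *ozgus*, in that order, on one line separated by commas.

Looking at the final sound of each stem: -de when the stem ends in a sibilant (*wimuz*, *dupiz*, *hutopus*); -eh when the stem ends in a non-sibilant consonant (*tuzin*, *iwekev*); -li when the stem ends in a vowel (*iri*, *pema*).
*wen* — final sound /n/ (a non-sibilant consonant) → -eh → *weneh*.
*kiji*: final sound = /i/, a vowel → -li → *kijili*.
The final sound of *ozgus* is /s/, which is a sibilant, so the suffix is -de, giving *ozgusde*.

weneh, kijili, ozgusde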